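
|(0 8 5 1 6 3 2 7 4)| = 9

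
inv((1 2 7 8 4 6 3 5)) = (1 5 3 6 4 8 7 2)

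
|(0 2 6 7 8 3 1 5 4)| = 9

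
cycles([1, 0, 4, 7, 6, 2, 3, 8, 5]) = (0 1)(2 4 6 3 7 8 5)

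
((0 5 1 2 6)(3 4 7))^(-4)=(0 5 1 2 6)(3 7 4)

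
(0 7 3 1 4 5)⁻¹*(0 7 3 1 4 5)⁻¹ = (0 4 3)(1 7 5)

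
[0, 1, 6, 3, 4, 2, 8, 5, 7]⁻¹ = [0, 1, 5, 3, 4, 7, 2, 8, 6]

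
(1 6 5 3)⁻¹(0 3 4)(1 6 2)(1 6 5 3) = (0 1 4)(2 6 5)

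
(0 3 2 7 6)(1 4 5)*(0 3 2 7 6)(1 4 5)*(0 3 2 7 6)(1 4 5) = (0 7 3 6 2)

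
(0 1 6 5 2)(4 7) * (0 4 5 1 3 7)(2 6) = (0 3 7 5 6 1 2 4)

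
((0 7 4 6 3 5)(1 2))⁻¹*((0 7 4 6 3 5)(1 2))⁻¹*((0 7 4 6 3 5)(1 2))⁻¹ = (0 6)(1 2)(3 7)(4 5)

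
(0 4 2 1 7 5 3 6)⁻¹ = (0 6 3 5 7 1 2 4)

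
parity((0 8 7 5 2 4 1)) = even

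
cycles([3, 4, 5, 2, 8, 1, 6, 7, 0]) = (0 3 2 5 1 4 8)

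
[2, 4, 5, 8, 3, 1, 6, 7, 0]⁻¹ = [8, 5, 0, 4, 1, 2, 6, 7, 3]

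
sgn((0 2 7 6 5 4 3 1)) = -1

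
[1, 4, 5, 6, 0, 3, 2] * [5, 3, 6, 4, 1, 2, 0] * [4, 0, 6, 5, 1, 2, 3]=[5, 0, 6, 4, 2, 1, 3]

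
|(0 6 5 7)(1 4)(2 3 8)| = 12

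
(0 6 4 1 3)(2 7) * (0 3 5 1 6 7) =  (0 7 2)(1 5)(4 6)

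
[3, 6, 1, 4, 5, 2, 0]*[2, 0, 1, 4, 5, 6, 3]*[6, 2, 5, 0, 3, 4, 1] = [3, 0, 6, 4, 1, 2, 5]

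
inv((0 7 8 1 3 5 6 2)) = (0 2 6 5 3 1 8 7)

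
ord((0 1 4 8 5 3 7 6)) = 8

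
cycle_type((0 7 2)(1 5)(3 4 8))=2.3^2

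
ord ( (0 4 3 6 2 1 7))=7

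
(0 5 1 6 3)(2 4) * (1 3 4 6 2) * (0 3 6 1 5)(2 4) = (1 4 5 6 2)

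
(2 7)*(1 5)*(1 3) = (1 5 3)(2 7)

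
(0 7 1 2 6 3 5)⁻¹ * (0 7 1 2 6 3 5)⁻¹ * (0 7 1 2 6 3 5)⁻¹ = (0 6 7 3 1 5 2)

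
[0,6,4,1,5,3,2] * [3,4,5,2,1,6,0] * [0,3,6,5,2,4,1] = [5,0,3,2,1,6,4]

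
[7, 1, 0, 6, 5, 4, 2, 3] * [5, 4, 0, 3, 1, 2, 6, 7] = [7, 4, 5, 6, 2, 1, 0, 3]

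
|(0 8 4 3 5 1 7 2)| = 8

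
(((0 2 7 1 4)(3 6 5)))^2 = (0 7 4 2 1)(3 5 6)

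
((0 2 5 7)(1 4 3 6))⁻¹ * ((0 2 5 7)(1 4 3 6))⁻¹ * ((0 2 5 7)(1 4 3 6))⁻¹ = (0 2 5 7)(1 4 3 6)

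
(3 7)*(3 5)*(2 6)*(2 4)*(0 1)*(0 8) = (0 1 8)(2 6 4)(3 7 5)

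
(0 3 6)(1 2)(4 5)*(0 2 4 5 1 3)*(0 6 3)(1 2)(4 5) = (0 6 1 5 4 2)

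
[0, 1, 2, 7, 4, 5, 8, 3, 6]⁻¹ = [0, 1, 2, 7, 4, 5, 8, 3, 6]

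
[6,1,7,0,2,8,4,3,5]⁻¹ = [3,1,4,7,6,8,0,2,5]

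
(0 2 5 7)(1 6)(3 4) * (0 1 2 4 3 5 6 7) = (0 4 5)(1 7)(2 6)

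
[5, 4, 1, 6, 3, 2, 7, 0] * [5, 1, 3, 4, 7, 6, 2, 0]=[6, 7, 1, 2, 4, 3, 0, 5]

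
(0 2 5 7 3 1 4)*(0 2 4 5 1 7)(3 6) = (0 4 2 1 5)(3 7 6)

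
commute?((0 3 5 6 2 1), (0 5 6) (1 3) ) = no:(0 3 5 6 2 1) * (0 5 6) (1 3) = (0 1 5) (2 3 6), (0 5 6) (1 3) * (0 3 5 6 2 1) = (0 6 3) (1 5 2) 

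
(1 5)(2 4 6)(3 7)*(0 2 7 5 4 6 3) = (0 2 6 7)(1 4 3 5)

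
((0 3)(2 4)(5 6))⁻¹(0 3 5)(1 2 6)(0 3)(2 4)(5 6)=(0 6 3)(1 4 5)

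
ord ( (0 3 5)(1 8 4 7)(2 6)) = 12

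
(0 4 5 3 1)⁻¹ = (0 1 3 5 4)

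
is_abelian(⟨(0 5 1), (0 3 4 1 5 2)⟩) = no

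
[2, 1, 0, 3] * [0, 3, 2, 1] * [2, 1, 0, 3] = [0, 3, 2, 1]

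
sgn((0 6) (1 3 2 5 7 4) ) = 1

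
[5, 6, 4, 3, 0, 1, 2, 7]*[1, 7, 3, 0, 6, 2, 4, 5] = [2, 4, 6, 0, 1, 7, 3, 5]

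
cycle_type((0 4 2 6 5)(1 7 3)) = 3.5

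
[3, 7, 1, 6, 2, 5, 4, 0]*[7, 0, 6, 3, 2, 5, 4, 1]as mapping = [0→3, 1→1, 2→0, 3→4, 4→6, 5→5, 6→2, 7→7]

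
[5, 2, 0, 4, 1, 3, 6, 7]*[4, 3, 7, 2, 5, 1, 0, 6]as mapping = [0→1, 1→7, 2→4, 3→5, 4→3, 5→2, 6→0, 7→6]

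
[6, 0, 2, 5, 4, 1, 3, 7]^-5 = [0, 1, 2, 3, 4, 5, 6, 7]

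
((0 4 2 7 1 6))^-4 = (0 2 1)(4 7 6)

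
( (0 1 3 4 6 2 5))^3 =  (0 4 5 3 2 1 6)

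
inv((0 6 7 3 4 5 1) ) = (0 1 5 4 3 7 6) 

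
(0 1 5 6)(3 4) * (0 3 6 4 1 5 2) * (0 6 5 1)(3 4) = (0 1 2 6 4 5 3)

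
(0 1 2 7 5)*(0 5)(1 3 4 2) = (0 3 4 2 7)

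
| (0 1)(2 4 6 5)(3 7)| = 4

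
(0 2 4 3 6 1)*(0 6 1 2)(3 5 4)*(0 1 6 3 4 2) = (0 1 3 6)(2 4 5)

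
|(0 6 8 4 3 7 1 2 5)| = 9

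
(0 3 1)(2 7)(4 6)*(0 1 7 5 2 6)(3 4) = (0 4)(2 5)(3 7 6)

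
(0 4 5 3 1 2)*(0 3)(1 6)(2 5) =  (0 4 2 3 6 1 5)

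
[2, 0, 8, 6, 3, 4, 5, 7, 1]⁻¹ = [1, 8, 0, 4, 5, 6, 3, 7, 2]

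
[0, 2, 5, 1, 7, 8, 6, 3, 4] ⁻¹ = [0, 3, 1, 7, 8, 2, 6, 4, 5] 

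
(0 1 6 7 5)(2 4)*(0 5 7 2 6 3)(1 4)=(0 4 6 2 1 3)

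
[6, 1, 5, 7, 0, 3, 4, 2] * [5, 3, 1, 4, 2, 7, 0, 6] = [0, 3, 7, 6, 5, 4, 2, 1]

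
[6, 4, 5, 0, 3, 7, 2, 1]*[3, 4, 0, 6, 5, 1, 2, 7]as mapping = [0→2, 1→5, 2→1, 3→3, 4→6, 5→7, 6→0, 7→4]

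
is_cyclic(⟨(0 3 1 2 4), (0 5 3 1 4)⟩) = no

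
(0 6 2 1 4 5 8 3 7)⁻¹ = (0 7 3 8 5 4 1 2 6)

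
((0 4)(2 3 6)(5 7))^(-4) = (2 6 3)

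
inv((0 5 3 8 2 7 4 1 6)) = (0 6 1 4 7 2 8 3 5)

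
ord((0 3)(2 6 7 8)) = 4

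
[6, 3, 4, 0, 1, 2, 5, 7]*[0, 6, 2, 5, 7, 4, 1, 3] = [1, 5, 7, 0, 6, 2, 4, 3]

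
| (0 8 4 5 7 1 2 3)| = 8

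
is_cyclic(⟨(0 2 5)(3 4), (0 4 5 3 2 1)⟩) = no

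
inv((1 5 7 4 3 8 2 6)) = (1 6 2 8 3 4 7 5)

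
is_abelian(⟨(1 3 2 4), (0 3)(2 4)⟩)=no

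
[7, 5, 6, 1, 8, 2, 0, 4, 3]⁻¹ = [6, 3, 5, 8, 7, 1, 2, 0, 4]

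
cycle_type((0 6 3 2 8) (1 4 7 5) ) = 4.5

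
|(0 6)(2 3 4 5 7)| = 10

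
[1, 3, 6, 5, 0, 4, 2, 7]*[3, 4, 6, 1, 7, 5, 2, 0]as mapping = [0→4, 1→1, 2→2, 3→5, 4→3, 5→7, 6→6, 7→0]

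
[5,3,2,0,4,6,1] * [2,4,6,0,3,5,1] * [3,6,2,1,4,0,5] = [0,3,5,2,1,6,4]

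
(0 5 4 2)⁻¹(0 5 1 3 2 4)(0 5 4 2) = (0 2 5 4 1 3)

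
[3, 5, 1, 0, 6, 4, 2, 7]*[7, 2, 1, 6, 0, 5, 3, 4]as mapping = [0→6, 1→5, 2→2, 3→7, 4→3, 5→0, 6→1, 7→4]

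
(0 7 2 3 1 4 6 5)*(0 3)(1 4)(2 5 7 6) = (0 6 7 5 3 4 2)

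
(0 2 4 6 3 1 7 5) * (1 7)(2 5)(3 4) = (0 5)(2 3 7)(4 6)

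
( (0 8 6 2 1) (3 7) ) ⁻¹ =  (0 1 2 6 8) (3 7) 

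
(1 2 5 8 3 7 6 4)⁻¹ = (1 4 6 7 3 8 5 2)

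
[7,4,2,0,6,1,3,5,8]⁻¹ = [3,5,2,6,1,7,4,0,8]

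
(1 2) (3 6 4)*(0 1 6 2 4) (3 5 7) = (0 1 4 5 7 3 2 6) 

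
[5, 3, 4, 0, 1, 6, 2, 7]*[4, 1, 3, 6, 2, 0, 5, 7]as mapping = [0→0, 1→6, 2→2, 3→4, 4→1, 5→5, 6→3, 7→7]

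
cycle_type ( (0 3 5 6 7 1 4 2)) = 8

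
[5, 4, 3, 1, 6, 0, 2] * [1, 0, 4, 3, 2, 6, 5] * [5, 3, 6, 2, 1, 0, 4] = [4, 6, 2, 5, 0, 3, 1]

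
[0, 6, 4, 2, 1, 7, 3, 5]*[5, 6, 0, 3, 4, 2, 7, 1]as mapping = [0→5, 1→7, 2→4, 3→0, 4→6, 5→1, 6→3, 7→2]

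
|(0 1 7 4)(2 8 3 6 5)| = 20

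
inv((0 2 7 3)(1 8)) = (0 3 7 2)(1 8)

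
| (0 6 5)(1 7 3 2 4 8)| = 6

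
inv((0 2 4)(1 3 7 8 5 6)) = (0 4 2)(1 6 5 8 7 3)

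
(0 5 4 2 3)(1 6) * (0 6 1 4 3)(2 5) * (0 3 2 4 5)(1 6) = (0 4)(1 6 5 2 3)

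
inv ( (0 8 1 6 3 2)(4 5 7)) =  (0 2 3 6 1 8)(4 7 5)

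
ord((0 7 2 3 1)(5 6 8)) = 15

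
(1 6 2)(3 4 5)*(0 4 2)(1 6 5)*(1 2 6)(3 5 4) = (0 3 6)(1 4 2)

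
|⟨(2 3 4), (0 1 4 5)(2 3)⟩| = 360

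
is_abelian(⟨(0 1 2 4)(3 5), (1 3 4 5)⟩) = no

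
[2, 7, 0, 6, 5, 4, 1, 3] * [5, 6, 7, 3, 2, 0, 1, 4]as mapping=[0→7, 1→4, 2→5, 3→1, 4→0, 5→2, 6→6, 7→3]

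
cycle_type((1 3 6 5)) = 4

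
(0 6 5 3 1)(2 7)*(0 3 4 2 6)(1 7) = (1 3 7 6 5 4 2)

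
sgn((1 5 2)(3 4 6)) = 1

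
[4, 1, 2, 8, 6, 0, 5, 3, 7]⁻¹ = [5, 1, 2, 7, 0, 6, 4, 8, 3]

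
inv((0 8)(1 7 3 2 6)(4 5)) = (0 8)(1 6 2 3 7)(4 5)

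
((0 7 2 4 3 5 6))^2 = (0 2 3 6 7 4 5)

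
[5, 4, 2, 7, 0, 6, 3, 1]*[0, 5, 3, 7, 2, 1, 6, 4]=[1, 2, 3, 4, 0, 6, 7, 5]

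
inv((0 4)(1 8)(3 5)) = (0 4)(1 8)(3 5)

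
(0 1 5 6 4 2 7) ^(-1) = (0 7 2 4 6 5 1) 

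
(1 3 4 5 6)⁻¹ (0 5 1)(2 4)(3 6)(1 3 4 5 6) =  (0 6 3)(1 4)(2 5)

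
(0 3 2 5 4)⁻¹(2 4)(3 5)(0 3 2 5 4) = (0 5)(2 4)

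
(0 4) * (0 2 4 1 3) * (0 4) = (0 1 3 4 2)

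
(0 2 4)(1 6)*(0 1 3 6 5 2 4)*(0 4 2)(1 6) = (0 2 4 6 3 1 5)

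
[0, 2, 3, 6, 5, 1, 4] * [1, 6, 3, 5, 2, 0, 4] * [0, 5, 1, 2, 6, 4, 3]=[5, 2, 4, 6, 0, 3, 1]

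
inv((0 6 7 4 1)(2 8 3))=(0 1 4 7 6)(2 3 8)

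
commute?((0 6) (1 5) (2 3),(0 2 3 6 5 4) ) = no:(0 6) (1 5) (2 3) * (0 2 3 6 5 4) = (0 5 1 4) (2 6),(0 2 3 6 5 4) * (0 6) (1 5) (2 3) = (0 3) (1 5 4 6) 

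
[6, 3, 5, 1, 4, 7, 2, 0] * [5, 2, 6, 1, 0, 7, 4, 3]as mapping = [0→4, 1→1, 2→7, 3→2, 4→0, 5→3, 6→6, 7→5]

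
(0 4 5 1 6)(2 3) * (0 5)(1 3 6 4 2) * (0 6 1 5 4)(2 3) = (0 3 5 2 1)(4 6)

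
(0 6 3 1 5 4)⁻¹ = (0 4 5 1 3 6)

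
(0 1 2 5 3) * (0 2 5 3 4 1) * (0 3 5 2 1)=(0 3 1 2 5 4)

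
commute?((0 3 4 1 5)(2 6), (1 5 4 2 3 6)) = no:(0 3 4 1 5)(2 6) * (1 5 4 2 3 6) = (0 6 3 2 1 4 5), (1 5 4 2 3 6) * (0 3 4 1 5)(2 6) = (0 3 2 4 6 5 1)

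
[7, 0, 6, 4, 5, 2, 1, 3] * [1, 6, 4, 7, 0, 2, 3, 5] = [5, 1, 3, 0, 2, 4, 6, 7]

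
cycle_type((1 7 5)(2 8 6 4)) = 3.4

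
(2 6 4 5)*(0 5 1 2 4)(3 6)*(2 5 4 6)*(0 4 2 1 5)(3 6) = (0 2 6 4 5 3 1)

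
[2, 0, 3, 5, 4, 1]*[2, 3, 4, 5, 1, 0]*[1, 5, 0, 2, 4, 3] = [4, 0, 3, 1, 5, 2]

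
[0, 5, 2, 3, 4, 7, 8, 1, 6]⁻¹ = [0, 7, 2, 3, 4, 1, 8, 5, 6]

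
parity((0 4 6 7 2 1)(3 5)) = even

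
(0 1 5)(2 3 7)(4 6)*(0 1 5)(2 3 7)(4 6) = (0 5 1)(2 7 3)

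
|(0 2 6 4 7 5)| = 6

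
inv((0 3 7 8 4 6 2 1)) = (0 1 2 6 4 8 7 3)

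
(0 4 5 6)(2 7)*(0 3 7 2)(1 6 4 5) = (0 5 4 1 6 3 7)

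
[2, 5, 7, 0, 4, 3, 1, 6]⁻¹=[3, 6, 0, 5, 4, 1, 7, 2]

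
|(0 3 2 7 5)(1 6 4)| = 15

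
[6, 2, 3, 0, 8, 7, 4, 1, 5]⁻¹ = [3, 7, 1, 2, 6, 8, 0, 5, 4]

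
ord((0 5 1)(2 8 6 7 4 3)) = 6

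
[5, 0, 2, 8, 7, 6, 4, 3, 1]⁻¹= [1, 8, 2, 7, 6, 0, 5, 4, 3]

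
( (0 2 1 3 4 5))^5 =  (0 5 4 3 1 2)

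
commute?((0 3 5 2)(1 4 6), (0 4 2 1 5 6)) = no:(0 3 5 2)(1 4 6)*(0 4 2 1 5 6) = (0 3 6 5 1 2 4), (0 4 2 1 5 6)*(0 3 5 2)(1 4 6) = (0 6 3 5 1 2 4)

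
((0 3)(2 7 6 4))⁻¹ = (0 3)(2 4 6 7)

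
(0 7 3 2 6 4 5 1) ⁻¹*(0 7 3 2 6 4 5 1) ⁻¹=(0 5 6 3) (1 4 2 7) 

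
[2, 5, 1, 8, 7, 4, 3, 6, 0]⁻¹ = [8, 2, 0, 6, 5, 1, 7, 4, 3]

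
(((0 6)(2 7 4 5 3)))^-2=(2 5 7 3 4)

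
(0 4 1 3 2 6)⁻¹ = (0 6 2 3 1 4)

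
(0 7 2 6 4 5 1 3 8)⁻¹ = (0 8 3 1 5 4 6 2 7)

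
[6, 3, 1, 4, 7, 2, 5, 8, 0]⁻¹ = [8, 2, 5, 1, 3, 6, 0, 4, 7]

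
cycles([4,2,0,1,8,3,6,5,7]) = (0 4 8 7 5 3 1 2)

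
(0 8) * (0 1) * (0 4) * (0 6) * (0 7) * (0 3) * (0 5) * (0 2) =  (0 8 1 4 6 7 3 5 2)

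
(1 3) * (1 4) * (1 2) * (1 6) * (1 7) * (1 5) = (1 3 4 2 6 7 5)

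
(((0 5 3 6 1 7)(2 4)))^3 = (0 6)(1 5)(2 4)(3 7)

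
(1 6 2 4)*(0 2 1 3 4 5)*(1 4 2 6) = (0 6 4 3 2 5)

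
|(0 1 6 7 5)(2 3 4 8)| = 20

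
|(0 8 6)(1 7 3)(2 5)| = 6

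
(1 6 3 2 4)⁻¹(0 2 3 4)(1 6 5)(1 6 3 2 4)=(0 4 2 1)(3 5 6)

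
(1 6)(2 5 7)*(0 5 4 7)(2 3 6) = (0 5)(1 2 4 7 3 6)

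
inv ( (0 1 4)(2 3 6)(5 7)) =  (0 4 1)(2 6 3)(5 7)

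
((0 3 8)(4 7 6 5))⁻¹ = (0 8 3)(4 5 6 7)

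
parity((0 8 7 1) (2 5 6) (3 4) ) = even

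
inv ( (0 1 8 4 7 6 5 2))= (0 2 5 6 7 4 8 1)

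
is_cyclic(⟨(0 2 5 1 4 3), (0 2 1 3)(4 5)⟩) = no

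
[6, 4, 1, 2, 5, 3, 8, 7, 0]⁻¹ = [8, 2, 3, 5, 1, 4, 0, 7, 6]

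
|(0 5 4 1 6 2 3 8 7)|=9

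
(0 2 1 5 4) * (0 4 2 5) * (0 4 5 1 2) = (0 1 4 5)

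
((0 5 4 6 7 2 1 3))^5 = (0 2 4 3 7 5 1 6)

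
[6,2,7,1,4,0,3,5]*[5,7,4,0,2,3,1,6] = [1,4,6,7,2,5,0,3]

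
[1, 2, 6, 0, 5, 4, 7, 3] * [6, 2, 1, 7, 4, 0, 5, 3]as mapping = [0→2, 1→1, 2→5, 3→6, 4→0, 5→4, 6→3, 7→7]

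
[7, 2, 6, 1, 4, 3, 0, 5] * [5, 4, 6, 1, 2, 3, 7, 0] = [0, 6, 7, 4, 2, 1, 5, 3]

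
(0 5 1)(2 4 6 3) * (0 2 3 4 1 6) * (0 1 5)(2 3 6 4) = (1 3 6 2 5 4)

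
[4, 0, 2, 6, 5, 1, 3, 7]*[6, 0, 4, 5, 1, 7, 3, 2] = [1, 6, 4, 3, 7, 0, 5, 2]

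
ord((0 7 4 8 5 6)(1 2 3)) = 6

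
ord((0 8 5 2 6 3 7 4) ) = 8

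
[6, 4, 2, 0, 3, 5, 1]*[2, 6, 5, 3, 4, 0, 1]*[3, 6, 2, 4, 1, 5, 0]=[6, 1, 5, 2, 4, 3, 0]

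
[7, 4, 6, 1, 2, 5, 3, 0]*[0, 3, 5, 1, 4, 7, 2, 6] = [6, 4, 2, 3, 5, 7, 1, 0]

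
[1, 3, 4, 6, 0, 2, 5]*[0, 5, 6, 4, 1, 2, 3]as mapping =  [0→5, 1→4, 2→1, 3→3, 4→0, 5→6, 6→2]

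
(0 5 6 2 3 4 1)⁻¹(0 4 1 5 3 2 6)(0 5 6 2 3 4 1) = (0 6 4 3 2 5 1)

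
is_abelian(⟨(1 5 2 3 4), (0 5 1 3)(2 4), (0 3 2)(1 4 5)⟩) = no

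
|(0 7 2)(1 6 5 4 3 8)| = 6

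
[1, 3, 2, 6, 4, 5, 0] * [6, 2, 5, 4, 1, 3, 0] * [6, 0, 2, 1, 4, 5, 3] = [2, 4, 5, 6, 0, 1, 3]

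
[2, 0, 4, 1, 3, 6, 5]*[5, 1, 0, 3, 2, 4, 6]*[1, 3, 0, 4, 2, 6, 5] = [1, 6, 0, 3, 4, 5, 2]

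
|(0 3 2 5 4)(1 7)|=10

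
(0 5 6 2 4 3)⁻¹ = (0 3 4 2 6 5)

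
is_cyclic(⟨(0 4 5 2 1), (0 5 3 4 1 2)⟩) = no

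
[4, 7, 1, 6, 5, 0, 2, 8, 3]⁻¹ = [5, 2, 6, 8, 0, 4, 3, 1, 7]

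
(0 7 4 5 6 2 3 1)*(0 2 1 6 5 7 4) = (0 4 7)(1 2 3 6)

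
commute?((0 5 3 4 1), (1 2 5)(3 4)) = no:(0 5 3 4 1) * (1 2 5)(3 4) = (0 1)(2 5 4), (1 2 5)(3 4) * (0 5 3 4 1) = (0 5)(1 2 3)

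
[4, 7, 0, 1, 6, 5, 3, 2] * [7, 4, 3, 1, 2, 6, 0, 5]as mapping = [0→2, 1→5, 2→7, 3→4, 4→0, 5→6, 6→1, 7→3]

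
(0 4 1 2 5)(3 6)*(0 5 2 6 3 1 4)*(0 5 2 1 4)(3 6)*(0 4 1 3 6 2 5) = (1 6)(2 3)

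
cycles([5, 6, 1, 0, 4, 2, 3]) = (0 5 2 1 6 3) 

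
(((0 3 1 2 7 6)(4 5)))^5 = (0 6 7 2 1 3)(4 5)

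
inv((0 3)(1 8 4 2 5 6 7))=(0 3)(1 7 6 5 2 4 8)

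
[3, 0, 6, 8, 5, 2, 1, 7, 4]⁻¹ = [1, 6, 5, 0, 8, 4, 2, 7, 3]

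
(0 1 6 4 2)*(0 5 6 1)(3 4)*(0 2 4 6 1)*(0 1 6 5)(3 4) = (0 2)(3 5 6 4)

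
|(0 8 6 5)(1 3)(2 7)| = 4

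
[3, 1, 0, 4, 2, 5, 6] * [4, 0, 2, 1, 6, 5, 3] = [1, 0, 4, 6, 2, 5, 3]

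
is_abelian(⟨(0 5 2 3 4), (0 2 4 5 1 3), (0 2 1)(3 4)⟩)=no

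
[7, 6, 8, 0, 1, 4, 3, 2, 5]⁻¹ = [3, 4, 7, 6, 5, 8, 1, 0, 2]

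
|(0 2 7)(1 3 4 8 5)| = 15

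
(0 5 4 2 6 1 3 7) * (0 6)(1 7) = (0 5 4 2)(1 3)(6 7)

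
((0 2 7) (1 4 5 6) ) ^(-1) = (0 7 2) (1 6 5 4) 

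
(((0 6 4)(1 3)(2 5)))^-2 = (0 6 4)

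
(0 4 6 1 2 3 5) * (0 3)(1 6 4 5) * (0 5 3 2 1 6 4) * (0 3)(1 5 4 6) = (1 5 2 4 3)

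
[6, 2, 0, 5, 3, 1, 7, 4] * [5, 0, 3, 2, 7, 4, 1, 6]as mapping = [0→1, 1→3, 2→5, 3→4, 4→2, 5→0, 6→6, 7→7]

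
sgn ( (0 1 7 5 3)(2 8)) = -1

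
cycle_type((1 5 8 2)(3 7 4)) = 3.4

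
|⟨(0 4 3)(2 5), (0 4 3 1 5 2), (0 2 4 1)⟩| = 720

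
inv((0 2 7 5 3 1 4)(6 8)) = (0 4 1 3 5 7 2)(6 8)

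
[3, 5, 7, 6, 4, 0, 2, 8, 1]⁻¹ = [5, 8, 6, 0, 4, 1, 3, 2, 7]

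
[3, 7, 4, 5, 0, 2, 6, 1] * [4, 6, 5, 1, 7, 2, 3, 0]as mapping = [0→1, 1→0, 2→7, 3→2, 4→4, 5→5, 6→3, 7→6]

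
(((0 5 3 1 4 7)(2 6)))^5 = (0 7 4 1 3 5)(2 6)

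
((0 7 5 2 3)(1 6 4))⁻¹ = (0 3 2 5 7)(1 4 6)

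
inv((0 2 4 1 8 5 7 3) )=(0 3 7 5 8 1 4 2) 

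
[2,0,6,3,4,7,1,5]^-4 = [0,1,2,3,4,5,6,7]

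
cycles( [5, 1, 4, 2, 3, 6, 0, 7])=(0 5 6)(2 4 3)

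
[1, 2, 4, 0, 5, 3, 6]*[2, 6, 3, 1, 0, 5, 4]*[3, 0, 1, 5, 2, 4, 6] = [6, 5, 3, 1, 4, 0, 2]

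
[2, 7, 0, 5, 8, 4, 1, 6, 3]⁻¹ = [2, 6, 0, 8, 5, 3, 7, 1, 4]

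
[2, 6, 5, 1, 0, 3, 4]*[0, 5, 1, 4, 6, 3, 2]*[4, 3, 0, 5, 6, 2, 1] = [3, 0, 5, 2, 4, 6, 1]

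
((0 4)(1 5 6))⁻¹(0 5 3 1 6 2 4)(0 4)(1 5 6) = (0 4 6 3 5 1 2)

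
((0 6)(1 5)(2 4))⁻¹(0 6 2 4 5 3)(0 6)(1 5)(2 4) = (0 4 2 1 3 6)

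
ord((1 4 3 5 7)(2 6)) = 10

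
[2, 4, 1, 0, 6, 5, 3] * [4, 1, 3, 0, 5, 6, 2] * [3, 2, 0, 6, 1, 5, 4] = [6, 5, 2, 1, 0, 4, 3] 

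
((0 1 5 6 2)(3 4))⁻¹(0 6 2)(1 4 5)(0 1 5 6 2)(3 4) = (0 1 2)(3 6 5)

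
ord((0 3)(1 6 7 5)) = 4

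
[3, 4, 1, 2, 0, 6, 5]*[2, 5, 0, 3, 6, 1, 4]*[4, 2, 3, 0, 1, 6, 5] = [0, 5, 6, 4, 3, 1, 2]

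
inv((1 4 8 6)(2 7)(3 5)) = (1 6 8 4)(2 7)(3 5)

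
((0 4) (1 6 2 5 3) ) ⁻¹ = (0 4) (1 3 5 2 6) 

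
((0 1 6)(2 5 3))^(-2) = (0 1 6)(2 5 3)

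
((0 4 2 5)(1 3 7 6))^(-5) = (0 5 2 4)(1 6 7 3)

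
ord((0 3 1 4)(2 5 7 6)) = 4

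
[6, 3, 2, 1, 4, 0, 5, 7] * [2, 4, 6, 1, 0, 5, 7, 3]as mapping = [0→7, 1→1, 2→6, 3→4, 4→0, 5→2, 6→5, 7→3]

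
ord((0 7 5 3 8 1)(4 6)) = 6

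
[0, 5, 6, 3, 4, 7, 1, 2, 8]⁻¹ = [0, 6, 7, 3, 4, 1, 2, 5, 8]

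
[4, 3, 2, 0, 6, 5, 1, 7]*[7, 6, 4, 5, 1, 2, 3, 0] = [1, 5, 4, 7, 3, 2, 6, 0]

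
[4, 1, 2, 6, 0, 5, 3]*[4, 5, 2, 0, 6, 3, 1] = [6, 5, 2, 1, 4, 3, 0]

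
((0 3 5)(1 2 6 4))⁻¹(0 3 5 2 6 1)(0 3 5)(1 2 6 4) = (0 6 4 2 3 5)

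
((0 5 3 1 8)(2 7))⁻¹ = (0 8 1 3 5)(2 7)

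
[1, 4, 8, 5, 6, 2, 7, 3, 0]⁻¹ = [8, 0, 5, 7, 1, 3, 4, 6, 2]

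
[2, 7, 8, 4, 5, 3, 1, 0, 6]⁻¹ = [7, 6, 0, 5, 3, 4, 8, 1, 2]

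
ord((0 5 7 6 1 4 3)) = 7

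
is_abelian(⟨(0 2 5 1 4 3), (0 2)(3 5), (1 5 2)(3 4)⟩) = no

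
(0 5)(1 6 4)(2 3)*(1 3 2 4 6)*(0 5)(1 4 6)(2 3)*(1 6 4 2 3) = (1 2)(3 4)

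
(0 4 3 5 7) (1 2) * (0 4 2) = (0 2 1) (3 5 7 4) 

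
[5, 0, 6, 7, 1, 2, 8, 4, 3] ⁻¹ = [1, 4, 5, 8, 7, 0, 2, 3, 6] 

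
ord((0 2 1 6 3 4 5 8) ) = 8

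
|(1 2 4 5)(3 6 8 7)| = 4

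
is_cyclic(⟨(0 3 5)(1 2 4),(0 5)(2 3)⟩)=no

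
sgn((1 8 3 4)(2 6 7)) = -1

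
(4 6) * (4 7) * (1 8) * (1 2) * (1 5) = (1 8 2 5)(4 6 7)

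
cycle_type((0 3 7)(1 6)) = 2.3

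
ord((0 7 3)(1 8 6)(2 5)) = 6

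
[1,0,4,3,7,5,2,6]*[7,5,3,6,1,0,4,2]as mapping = [0→5,1→7,2→1,3→6,4→2,5→0,6→3,7→4]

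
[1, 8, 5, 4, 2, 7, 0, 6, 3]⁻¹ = [6, 0, 4, 8, 3, 2, 7, 5, 1]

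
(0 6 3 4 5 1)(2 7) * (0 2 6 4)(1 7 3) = (0 4 5 7 6 1 2 3)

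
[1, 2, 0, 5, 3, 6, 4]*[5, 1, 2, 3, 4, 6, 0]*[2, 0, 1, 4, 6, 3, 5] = [0, 1, 3, 5, 4, 2, 6]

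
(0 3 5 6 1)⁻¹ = (0 1 6 5 3)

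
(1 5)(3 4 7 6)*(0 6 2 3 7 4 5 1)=(0 6 7 2 3 5)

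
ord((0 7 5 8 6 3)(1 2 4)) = 6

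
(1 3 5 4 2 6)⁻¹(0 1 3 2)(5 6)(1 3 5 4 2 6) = (0 3 5 6)(1 4)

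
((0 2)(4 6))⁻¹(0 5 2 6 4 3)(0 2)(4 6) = (0 4 6 3 2 5)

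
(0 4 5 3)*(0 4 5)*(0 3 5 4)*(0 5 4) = (3 5 4)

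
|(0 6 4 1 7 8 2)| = 7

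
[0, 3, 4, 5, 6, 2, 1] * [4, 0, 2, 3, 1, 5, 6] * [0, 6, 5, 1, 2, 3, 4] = [2, 1, 6, 3, 4, 5, 0]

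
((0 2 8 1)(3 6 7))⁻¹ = (0 1 8 2)(3 7 6)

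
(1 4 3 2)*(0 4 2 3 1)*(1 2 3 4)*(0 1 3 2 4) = (0 3)(1 2)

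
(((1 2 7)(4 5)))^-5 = (1 2 7)(4 5)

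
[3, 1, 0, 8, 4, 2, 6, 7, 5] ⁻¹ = [2, 1, 5, 0, 4, 8, 6, 7, 3] 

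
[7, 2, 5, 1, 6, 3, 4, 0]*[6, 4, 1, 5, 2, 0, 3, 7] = [7, 1, 0, 4, 3, 5, 2, 6]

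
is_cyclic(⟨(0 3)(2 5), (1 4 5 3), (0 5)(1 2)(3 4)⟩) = no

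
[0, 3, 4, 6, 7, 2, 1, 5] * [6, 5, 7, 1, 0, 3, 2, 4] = [6, 1, 0, 2, 4, 7, 5, 3]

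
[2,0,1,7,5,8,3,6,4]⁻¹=[1,2,0,6,8,4,7,3,5]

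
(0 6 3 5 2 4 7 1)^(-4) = (0 2)(1 5)(3 7)(4 6)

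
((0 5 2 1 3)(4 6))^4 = (0 3 1 2 5)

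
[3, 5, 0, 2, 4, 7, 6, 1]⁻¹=[2, 7, 3, 0, 4, 1, 6, 5]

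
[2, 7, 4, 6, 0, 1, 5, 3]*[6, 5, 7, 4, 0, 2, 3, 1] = [7, 1, 0, 3, 6, 5, 2, 4]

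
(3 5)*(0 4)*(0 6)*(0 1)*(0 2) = (0 4 6 1 2)(3 5)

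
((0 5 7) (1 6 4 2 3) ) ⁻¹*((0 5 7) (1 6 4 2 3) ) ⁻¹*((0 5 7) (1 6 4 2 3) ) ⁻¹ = (1 4 3 6 2) 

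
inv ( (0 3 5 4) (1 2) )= (0 4 5 3) (1 2) 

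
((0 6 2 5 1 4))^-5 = (0 6 2 5 1 4)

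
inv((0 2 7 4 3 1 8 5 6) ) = (0 6 5 8 1 3 4 7 2) 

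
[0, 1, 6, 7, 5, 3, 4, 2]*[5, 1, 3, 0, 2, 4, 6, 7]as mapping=[0→5, 1→1, 2→6, 3→7, 4→4, 5→0, 6→2, 7→3]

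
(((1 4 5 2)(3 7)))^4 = ()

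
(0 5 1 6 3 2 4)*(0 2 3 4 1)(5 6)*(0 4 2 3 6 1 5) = (0 1)(2 5 4 3 6)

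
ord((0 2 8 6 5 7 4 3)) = 8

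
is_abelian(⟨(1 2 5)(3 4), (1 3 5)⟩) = no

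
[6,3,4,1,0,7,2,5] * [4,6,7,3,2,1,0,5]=[0,3,2,6,4,5,7,1]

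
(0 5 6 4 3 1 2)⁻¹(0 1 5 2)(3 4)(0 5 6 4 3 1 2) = (0 5 2 6)(1 3)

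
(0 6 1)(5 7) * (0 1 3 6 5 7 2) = (0 5 2)(3 6)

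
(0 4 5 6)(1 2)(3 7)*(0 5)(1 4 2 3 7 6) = (0 2 4)(1 3 6 5)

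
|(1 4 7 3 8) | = 5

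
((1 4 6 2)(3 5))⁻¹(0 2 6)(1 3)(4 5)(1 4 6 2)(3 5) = (0 1 2)(3 6)(4 5)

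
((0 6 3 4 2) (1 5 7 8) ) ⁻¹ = (0 2 4 3 6) (1 8 7 5) 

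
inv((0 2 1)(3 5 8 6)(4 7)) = (0 1 2)(3 6 8 5)(4 7)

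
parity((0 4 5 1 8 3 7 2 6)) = even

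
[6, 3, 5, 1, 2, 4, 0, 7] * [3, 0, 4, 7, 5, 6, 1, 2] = [1, 7, 6, 0, 4, 5, 3, 2]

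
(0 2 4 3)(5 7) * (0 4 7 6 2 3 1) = (0 3 4 1)(2 7 5 6)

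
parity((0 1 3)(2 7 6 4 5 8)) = odd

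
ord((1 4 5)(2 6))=6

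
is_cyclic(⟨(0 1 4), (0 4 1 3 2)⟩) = no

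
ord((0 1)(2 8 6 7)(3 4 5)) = 12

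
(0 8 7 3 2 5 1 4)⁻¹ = (0 4 1 5 2 3 7 8)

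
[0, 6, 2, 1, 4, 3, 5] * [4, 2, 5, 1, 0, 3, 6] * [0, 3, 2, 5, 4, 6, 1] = [4, 1, 6, 2, 0, 3, 5]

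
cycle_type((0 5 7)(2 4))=2.3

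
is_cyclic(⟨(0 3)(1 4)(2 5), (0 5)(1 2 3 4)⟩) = no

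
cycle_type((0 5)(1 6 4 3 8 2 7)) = 2.7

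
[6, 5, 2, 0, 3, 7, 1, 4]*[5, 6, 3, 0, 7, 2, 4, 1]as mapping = [0→4, 1→2, 2→3, 3→5, 4→0, 5→1, 6→6, 7→7]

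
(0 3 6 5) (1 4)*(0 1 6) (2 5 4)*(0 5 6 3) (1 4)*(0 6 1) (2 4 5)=(0 6) (1 4 3 2) 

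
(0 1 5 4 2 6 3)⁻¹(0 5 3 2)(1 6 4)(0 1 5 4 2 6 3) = (0 6 1 4)(2 5 3)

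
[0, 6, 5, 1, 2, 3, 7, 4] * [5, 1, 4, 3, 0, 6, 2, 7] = [5, 2, 6, 1, 4, 3, 7, 0]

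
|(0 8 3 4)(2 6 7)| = 12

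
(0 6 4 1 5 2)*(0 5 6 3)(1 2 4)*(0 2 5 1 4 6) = (0 3 2 1)(4 5 6)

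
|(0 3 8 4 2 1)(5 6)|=6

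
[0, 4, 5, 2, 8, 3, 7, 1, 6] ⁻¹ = [0, 7, 3, 5, 1, 2, 8, 6, 4] 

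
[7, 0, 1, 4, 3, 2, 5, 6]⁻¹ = [1, 2, 5, 4, 3, 6, 7, 0]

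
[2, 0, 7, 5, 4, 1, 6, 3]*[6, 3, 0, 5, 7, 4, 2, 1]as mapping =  [0→0, 1→6, 2→1, 3→4, 4→7, 5→3, 6→2, 7→5]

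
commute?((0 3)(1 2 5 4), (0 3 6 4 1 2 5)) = no:(0 3)(1 2 5 4)*(0 3 6 4 1 2 5) = (0 6 4 2)(1 5), (0 3 6 4 1 2 5)*(0 3)(1 2 5 4) = (1 5 3 6)(2 4)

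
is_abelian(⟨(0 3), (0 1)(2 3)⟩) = no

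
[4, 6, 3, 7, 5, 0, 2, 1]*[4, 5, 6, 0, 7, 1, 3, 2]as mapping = [0→7, 1→3, 2→0, 3→2, 4→1, 5→4, 6→6, 7→5]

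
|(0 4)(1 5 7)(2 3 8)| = 6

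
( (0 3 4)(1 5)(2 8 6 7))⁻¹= (0 4 3)(1 5)(2 7 6 8)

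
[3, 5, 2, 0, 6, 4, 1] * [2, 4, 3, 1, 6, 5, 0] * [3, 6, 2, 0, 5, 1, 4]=[6, 1, 0, 2, 3, 4, 5]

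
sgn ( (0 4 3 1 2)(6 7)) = -1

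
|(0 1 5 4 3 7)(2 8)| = 6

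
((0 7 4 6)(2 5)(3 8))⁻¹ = (0 6 4 7)(2 5)(3 8)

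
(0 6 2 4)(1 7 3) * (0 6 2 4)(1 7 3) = (0 2)(1 3 7)(4 6)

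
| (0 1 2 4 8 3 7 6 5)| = 9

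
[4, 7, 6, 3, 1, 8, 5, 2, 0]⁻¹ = [8, 4, 7, 3, 0, 6, 2, 1, 5]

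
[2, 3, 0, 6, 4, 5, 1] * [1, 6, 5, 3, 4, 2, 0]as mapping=[0→5, 1→3, 2→1, 3→0, 4→4, 5→2, 6→6]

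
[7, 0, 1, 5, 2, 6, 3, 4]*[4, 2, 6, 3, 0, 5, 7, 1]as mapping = [0→1, 1→4, 2→2, 3→5, 4→6, 5→7, 6→3, 7→0]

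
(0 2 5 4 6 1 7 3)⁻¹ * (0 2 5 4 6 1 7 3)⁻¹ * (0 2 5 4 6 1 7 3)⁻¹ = (0 1 5 3 6 2 7 4)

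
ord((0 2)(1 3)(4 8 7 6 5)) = 10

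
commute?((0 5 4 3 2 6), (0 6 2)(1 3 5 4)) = no:(0 5 4 3 2 6)*(0 6 2)(1 3 5 4) = (0 4 5 1 3), (0 6 2)(1 3 5 4)*(0 5 4 3 2 6) = (1 2 5 3 4)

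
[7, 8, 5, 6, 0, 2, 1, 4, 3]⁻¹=[4, 6, 5, 8, 7, 2, 3, 0, 1]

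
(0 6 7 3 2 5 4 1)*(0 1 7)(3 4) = (0 6)(2 5 3)(4 7)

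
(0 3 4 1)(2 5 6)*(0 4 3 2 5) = (0 2)(1 4)(5 6)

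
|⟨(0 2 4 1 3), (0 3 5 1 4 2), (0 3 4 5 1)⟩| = 720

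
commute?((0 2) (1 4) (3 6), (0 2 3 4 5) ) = no:(0 2) (1 4) (3 6)*(0 2 3 4 5) = (0 3 6 4 1 5), (0 2 3 4 5)*(0 2) (1 4) (3 6) = (1 4 5 2 6 3) 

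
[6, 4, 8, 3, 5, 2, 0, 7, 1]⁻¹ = [6, 8, 5, 3, 1, 4, 0, 7, 2]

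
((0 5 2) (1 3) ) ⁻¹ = (0 2 5) (1 3) 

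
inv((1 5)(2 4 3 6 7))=(1 5)(2 7 6 3 4)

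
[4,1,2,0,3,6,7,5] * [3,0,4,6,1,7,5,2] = [1,0,4,3,6,5,2,7]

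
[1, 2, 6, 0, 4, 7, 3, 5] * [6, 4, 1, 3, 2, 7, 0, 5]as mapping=[0→4, 1→1, 2→0, 3→6, 4→2, 5→5, 6→3, 7→7]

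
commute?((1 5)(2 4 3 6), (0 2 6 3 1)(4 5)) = no:(1 5)(2 4 3 6)*(0 2 6 3 1)(4 5) = (0 2 5)(1 4), (0 2 6 3 1)(4 5)*(1 5)(2 4 3 6) = (0 4 1)(3 5)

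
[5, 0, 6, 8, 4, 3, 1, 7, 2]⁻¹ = [1, 6, 8, 5, 4, 0, 2, 7, 3]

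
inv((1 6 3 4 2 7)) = (1 7 2 4 3 6)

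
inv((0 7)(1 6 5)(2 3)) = (0 7)(1 5 6)(2 3)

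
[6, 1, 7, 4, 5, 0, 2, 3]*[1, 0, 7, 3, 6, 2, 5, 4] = [5, 0, 4, 6, 2, 1, 7, 3]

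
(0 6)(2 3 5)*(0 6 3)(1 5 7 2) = (0 3 7 2)(1 5)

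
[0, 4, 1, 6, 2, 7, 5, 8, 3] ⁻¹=[0, 2, 4, 8, 1, 6, 3, 5, 7] 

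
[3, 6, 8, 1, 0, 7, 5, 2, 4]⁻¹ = [4, 3, 7, 0, 8, 6, 1, 5, 2]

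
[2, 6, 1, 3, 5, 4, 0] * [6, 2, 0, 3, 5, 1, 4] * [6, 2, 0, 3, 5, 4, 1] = [6, 5, 0, 3, 2, 4, 1] 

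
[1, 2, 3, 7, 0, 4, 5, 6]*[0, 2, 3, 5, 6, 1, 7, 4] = [2, 3, 5, 4, 0, 6, 1, 7]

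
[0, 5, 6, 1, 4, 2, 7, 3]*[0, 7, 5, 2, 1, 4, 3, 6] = [0, 4, 3, 7, 1, 5, 6, 2] 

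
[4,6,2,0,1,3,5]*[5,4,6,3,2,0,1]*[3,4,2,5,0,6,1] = [2,4,1,6,0,5,3]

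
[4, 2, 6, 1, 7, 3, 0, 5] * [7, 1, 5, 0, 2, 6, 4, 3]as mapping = [0→2, 1→5, 2→4, 3→1, 4→3, 5→0, 6→7, 7→6]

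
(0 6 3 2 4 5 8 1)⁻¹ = (0 1 8 5 4 2 3 6)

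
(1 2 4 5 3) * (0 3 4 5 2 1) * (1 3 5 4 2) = (0 5 2 4 1 3)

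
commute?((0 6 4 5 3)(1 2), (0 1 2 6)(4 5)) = no:(0 6 4 5 3)(1 2) * (0 1 2 6)(4 5) = (1 6 5 3), (0 1 2 6)(4 5) * (0 6 4 5 3)(1 2) = (0 2 4 3)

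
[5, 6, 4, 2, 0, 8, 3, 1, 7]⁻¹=[4, 7, 3, 6, 2, 0, 1, 8, 5]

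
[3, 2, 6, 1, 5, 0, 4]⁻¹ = [5, 3, 1, 0, 6, 4, 2]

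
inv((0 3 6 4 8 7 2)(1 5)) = (0 2 7 8 4 6 3)(1 5)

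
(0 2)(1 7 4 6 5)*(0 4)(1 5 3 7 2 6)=(0 6 3 7)(1 2 4)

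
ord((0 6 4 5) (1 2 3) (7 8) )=12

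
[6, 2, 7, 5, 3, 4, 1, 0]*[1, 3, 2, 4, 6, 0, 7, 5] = [7, 2, 5, 0, 4, 6, 3, 1]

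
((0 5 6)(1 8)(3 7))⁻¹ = (0 6 5)(1 8)(3 7)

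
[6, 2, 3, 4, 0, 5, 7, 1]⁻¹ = [4, 7, 1, 2, 3, 5, 0, 6]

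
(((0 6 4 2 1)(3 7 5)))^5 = (3 5 7)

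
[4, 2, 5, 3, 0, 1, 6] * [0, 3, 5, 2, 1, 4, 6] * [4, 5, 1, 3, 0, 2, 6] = [5, 2, 0, 1, 4, 3, 6]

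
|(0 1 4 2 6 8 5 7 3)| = 9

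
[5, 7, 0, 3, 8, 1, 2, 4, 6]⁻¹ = [2, 5, 6, 3, 7, 0, 8, 1, 4]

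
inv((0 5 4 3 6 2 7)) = (0 7 2 6 3 4 5)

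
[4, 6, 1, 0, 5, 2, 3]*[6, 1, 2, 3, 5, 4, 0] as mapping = [0→5, 1→0, 2→1, 3→6, 4→4, 5→2, 6→3] 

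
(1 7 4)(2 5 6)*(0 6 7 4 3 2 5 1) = (0 6 5 7 3 2 1 4)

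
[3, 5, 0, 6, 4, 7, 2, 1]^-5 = [2, 5, 6, 0, 4, 7, 3, 1]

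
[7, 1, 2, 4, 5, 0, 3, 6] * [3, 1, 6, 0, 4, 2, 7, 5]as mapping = [0→5, 1→1, 2→6, 3→4, 4→2, 5→3, 6→0, 7→7]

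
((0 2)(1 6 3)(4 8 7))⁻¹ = (0 2)(1 3 6)(4 7 8)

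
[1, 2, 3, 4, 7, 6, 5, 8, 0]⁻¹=[8, 0, 1, 2, 3, 6, 5, 4, 7]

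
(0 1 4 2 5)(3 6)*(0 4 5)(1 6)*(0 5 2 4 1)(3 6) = (0 3)(1 2 5)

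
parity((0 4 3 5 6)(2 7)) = odd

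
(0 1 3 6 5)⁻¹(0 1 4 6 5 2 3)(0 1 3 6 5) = (0 2 6 1 3 4 5)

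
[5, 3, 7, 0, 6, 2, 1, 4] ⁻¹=[3, 6, 5, 1, 7, 0, 4, 2] 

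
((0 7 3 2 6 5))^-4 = (0 3 6)(2 5 7)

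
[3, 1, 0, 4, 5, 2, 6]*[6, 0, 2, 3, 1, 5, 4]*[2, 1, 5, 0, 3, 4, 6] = [0, 2, 6, 1, 4, 5, 3] 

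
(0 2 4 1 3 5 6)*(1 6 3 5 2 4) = (0 4 6)(1 5 3 2)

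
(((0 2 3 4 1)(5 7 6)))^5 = (5 6 7)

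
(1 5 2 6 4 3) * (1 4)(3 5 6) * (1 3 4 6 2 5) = (1 2 4)(3 6)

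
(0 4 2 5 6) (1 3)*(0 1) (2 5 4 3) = (0 3) (1 2 4 5 6) 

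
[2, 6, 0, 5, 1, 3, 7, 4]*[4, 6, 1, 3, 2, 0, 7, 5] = [1, 7, 4, 0, 6, 3, 5, 2]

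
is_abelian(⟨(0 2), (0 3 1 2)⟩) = no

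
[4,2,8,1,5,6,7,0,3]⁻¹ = [7,3,1,8,0,4,5,6,2]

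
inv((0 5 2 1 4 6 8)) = (0 8 6 4 1 2 5)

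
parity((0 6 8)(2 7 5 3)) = odd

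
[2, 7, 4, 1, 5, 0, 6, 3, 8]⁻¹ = [5, 3, 0, 7, 2, 4, 6, 1, 8]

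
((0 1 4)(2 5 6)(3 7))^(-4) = (0 4 1)(2 6 5)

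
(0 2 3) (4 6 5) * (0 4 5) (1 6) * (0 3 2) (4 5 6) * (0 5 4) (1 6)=(0 5 1) (3 4 6) 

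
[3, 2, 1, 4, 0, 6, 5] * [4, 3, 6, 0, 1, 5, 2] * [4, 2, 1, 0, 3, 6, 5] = [4, 5, 0, 2, 3, 1, 6]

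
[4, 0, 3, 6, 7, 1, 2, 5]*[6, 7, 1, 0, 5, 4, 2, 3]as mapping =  [0→5, 1→6, 2→0, 3→2, 4→3, 5→7, 6→1, 7→4]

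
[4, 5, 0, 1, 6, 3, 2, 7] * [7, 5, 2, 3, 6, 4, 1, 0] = [6, 4, 7, 5, 1, 3, 2, 0]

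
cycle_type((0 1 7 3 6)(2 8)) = 2.5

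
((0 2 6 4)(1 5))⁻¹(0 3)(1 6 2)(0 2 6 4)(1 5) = (2 3)(4 6 5)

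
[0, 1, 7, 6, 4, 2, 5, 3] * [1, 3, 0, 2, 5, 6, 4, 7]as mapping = [0→1, 1→3, 2→7, 3→4, 4→5, 5→0, 6→6, 7→2]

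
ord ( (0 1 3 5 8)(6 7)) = 10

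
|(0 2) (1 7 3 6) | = 4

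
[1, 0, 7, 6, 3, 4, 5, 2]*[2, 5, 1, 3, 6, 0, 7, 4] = [5, 2, 4, 7, 3, 6, 0, 1]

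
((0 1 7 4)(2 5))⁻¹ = (0 4 7 1)(2 5)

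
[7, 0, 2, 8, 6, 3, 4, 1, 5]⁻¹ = [1, 7, 2, 5, 6, 8, 4, 0, 3]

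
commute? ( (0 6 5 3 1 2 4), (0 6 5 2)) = no: (0 6 5 3 1 2 4)*(0 6 5 2) = (0 5 3 1)(2 4 6), (0 6 5 2)*(0 6 5 3 1 2 4) = (0 5 4)(1 2 6 3)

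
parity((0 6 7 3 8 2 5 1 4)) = even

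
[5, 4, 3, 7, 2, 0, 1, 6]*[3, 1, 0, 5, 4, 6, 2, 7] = [6, 4, 5, 7, 0, 3, 1, 2]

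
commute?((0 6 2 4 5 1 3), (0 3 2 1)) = no:(0 6 2 4 5 1 3)*(0 3 2 1) = (0 6 1 2 4 5), (0 3 2 1)*(0 6 2 4 5 1 3) = (1 6 2 3 4 5)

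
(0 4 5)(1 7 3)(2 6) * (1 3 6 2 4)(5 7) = (0 1 5)(4 7 6)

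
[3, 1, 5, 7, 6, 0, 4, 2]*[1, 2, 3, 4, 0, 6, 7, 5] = [4, 2, 6, 5, 7, 1, 0, 3]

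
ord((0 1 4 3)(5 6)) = 4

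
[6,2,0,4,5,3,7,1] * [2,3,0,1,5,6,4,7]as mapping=[0→4,1→0,2→2,3→5,4→6,5→1,6→7,7→3]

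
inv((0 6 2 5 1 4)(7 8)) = (0 4 1 5 2 6)(7 8)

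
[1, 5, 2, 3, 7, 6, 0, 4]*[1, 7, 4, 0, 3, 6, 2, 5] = [7, 6, 4, 0, 5, 2, 1, 3]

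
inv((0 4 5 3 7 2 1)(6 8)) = (0 1 2 7 3 5 4)(6 8)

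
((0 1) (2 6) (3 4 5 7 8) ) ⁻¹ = (0 1) (2 6) (3 8 7 5 4) 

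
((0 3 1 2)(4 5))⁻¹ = (0 2 1 3)(4 5)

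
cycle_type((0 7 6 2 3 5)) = 6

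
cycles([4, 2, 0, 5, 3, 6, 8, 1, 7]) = (0 4 3 5 6 8 7 1 2)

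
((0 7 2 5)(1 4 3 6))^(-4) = ()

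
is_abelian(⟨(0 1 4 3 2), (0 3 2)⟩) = no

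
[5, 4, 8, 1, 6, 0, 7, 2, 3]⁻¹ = [5, 3, 7, 8, 1, 0, 4, 6, 2]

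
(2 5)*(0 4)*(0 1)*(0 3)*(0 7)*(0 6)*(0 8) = (0 4 1 3 7 6 8)(2 5)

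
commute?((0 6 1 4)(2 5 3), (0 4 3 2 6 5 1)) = no:(0 6 1 4)(2 5 3)*(0 4 3 2 6 5 1) = (0 5 2 1 3 6), (0 4 3 2 6 5 1)*(0 6 1 4)(2 5 3) = (1 6 3 5 4 2)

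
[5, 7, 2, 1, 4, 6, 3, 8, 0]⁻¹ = [8, 3, 2, 6, 4, 0, 5, 1, 7]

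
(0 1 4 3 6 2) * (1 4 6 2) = (0 4 3 2)(1 6)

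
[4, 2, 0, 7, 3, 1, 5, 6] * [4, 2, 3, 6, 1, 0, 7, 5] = [1, 3, 4, 5, 6, 2, 0, 7]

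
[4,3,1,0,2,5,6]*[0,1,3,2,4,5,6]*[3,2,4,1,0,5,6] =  [0,4,2,3,1,5,6]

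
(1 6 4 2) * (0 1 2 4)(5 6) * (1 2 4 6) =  (0 2 4 6)(1 5)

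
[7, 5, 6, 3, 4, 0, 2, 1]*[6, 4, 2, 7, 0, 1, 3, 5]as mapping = [0→5, 1→1, 2→3, 3→7, 4→0, 5→6, 6→2, 7→4]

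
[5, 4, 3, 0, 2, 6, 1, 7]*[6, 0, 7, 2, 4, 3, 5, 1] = [3, 4, 2, 6, 7, 5, 0, 1]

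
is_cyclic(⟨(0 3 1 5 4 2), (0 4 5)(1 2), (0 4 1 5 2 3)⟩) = no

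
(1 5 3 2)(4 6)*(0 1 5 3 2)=(0 1 3)(2 5)(4 6)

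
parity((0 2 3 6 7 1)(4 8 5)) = odd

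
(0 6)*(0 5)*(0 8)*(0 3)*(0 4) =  (0 6 5 8 3 4)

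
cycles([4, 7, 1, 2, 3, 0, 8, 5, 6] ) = (0 4 3 2 1 7 5)(6 8)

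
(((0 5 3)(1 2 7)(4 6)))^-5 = (0 5 3)(1 2 7)(4 6)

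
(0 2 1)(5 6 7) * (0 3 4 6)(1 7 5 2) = (0 1 3 4 6 5)(2 7)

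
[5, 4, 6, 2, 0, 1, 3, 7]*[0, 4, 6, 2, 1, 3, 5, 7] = [3, 1, 5, 6, 0, 4, 2, 7]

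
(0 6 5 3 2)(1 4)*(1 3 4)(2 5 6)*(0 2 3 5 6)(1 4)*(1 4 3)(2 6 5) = (0 1 3 5 4 2 6)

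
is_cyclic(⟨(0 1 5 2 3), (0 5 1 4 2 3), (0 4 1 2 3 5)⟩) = no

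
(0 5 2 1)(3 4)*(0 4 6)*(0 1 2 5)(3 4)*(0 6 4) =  (0 6 1 3 4)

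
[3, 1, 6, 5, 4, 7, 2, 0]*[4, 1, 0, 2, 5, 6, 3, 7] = [2, 1, 3, 6, 5, 7, 0, 4]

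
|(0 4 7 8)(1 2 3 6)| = 4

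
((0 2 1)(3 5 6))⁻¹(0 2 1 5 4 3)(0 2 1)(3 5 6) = (0 6 4 5 2 1)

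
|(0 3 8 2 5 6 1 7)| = 8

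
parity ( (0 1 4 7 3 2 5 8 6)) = even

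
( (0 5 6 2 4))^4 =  (0 4 2 6 5)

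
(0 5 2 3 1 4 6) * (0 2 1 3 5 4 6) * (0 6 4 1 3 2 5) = (0 1 4 6 5 3 2) 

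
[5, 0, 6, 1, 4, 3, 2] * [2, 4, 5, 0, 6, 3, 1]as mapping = [0→3, 1→2, 2→1, 3→4, 4→6, 5→0, 6→5]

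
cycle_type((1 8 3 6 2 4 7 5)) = 8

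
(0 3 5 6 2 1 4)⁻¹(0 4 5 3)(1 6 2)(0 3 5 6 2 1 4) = (0 6 5 3)(1 4 2)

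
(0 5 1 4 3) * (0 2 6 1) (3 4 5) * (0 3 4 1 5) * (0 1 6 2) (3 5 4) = (0 3) (4 6) 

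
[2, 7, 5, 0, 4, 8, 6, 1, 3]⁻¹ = [3, 7, 0, 8, 4, 2, 6, 1, 5]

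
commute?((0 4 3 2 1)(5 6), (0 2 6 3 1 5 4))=no:(0 4 3 2 1)(5 6) * (0 2 6 3 1 5 4)=(1 2 5 3 6 4), (0 2 6 3 1 5 4) * (0 4 3 2 1)(5 6)=(0 1 6 2 5 3)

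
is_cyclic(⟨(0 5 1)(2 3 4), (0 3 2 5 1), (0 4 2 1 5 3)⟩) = no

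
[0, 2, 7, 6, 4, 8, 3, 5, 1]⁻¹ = [0, 8, 1, 6, 4, 7, 3, 2, 5]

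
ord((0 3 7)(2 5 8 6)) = 12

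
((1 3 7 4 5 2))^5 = (1 2 5 4 7 3)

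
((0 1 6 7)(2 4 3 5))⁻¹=(0 7 6 1)(2 5 3 4)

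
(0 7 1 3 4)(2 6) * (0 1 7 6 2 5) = (0 6 5)(1 3 4)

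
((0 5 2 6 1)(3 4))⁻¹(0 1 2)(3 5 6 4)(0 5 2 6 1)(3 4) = (0 6 5)(1 3 4 2)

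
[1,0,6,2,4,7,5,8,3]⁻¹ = [1,0,3,8,4,6,2,5,7]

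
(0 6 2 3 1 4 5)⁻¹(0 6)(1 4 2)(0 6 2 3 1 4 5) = (2 6)(3 4 5)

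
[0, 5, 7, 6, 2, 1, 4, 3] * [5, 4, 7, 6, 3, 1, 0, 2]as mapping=[0→5, 1→1, 2→2, 3→0, 4→7, 5→4, 6→3, 7→6]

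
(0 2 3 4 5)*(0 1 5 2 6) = (0 6)(1 5)(2 3 4)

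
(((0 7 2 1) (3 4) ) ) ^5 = (0 7 2 1) (3 4) 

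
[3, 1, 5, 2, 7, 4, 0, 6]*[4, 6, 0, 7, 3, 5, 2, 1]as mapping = [0→7, 1→6, 2→5, 3→0, 4→1, 5→3, 6→4, 7→2]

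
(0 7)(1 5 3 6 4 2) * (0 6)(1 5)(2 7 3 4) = (0 3)(2 5 4 7 6)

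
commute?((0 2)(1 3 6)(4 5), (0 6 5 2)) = no:(0 2)(1 3 6)(4 5) * (0 6 5 2) = (1 3 5 4 2 6), (0 6 5 2) * (0 2)(1 3 6)(4 5) = (0 1 3 6 4 5)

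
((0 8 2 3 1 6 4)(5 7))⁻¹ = (0 4 6 1 3 2 8)(5 7)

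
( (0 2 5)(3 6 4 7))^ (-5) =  (0 2 5)(3 7 4 6)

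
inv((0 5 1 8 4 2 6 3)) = (0 3 6 2 4 8 1 5)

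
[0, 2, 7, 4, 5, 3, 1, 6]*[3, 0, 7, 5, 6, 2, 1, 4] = [3, 7, 4, 6, 2, 5, 0, 1]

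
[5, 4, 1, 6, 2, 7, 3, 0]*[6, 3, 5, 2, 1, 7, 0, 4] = [7, 1, 3, 0, 5, 4, 2, 6]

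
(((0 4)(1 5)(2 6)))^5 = (0 4)(1 5)(2 6)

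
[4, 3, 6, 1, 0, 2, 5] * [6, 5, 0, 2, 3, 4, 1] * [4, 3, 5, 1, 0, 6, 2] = [1, 5, 3, 6, 2, 4, 0]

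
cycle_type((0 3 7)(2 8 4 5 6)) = 3.5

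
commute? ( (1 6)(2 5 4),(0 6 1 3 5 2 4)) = no: (1 6)(2 5 4)*(0 6 1 3 5 2 4) = (0 6 3 5),(0 6 1 3 5 2 4)*(1 6)(2 5 4) = (0 1 3 4)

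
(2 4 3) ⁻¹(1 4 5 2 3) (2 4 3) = (1 3 5 4 2) 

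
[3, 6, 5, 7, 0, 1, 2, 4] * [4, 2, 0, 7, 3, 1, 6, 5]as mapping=[0→7, 1→6, 2→1, 3→5, 4→4, 5→2, 6→0, 7→3]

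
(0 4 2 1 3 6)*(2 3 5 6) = (0 4 3 2 1 5 6)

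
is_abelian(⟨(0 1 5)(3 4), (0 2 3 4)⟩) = no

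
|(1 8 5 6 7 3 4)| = 7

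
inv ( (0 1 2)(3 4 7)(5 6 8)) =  (0 2 1)(3 7 4)(5 8 6)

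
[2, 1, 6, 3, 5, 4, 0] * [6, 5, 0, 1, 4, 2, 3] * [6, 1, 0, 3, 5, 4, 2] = [6, 4, 3, 1, 0, 5, 2]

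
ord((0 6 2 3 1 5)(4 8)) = 6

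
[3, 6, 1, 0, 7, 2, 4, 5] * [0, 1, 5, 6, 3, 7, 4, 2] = [6, 4, 1, 0, 2, 5, 3, 7]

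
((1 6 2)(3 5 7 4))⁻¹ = (1 2 6)(3 4 7 5)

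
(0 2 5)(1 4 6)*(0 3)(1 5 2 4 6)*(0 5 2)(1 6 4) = (0 1 4 6 2)(3 5)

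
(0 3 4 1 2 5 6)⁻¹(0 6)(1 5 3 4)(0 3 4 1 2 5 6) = (0 3)(1 2 6 4)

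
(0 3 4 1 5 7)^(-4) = (0 4 5)(1 7 3)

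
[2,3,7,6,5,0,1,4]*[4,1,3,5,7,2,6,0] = [3,5,0,6,2,4,1,7]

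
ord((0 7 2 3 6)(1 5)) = 10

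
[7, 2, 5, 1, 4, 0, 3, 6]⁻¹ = [5, 3, 1, 6, 4, 2, 7, 0]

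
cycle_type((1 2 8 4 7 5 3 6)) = 8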